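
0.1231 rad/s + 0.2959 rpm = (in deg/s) 8.829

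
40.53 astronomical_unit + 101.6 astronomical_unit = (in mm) 2.126e+16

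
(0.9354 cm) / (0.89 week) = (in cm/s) 1.738e-06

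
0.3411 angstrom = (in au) 2.28e-22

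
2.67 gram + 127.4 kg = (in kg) 127.4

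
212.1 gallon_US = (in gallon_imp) 176.6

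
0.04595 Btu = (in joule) 48.48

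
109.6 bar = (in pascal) 1.096e+07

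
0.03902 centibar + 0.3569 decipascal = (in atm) 0.0003854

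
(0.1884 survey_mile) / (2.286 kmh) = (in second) 477.5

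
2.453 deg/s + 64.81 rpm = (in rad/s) 6.83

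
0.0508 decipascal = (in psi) 7.368e-07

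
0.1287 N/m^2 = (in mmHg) 0.0009653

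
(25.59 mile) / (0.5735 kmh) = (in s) 2.585e+05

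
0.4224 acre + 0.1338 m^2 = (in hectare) 0.171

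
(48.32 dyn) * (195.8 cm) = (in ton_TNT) 2.261e-13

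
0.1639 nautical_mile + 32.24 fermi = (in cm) 3.035e+04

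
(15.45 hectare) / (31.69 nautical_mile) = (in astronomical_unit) 1.76e-11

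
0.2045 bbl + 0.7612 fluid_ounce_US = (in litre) 32.54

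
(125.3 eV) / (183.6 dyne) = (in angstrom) 0.0001093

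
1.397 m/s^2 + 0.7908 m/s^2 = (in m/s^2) 2.188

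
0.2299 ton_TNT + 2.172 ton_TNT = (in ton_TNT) 2.402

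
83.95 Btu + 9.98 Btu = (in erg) 9.91e+11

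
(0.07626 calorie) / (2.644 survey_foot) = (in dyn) 3.959e+04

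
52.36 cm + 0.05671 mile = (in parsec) 2.975e-15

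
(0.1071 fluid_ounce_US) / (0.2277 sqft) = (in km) 1.497e-07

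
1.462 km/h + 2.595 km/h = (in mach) 0.00331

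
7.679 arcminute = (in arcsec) 460.7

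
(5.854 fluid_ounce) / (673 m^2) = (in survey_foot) 8.44e-07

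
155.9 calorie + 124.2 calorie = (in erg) 1.172e+10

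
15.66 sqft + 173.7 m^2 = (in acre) 0.04328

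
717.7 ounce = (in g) 2.035e+04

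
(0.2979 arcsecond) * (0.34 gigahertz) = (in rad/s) 491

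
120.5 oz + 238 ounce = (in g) 1.016e+04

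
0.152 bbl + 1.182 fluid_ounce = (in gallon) 6.393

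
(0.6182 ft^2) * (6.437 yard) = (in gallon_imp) 74.36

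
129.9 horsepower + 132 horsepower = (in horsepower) 261.9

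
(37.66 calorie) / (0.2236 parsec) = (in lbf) 5.134e-15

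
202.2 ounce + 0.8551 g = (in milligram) 5.733e+06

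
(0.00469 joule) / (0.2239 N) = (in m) 0.02095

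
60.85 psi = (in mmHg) 3147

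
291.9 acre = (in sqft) 1.272e+07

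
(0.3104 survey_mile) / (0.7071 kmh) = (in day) 0.02944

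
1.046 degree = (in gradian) 1.162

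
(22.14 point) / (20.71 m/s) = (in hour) 1.048e-07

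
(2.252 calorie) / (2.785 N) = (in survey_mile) 0.002102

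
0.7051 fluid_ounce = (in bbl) 0.0001312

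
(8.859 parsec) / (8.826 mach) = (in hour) 2.527e+10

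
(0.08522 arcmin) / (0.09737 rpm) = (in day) 2.814e-08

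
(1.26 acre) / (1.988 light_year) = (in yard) 2.965e-13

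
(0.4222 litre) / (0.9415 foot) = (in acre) 3.636e-07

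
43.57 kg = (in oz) 1537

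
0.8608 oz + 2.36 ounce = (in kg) 0.09131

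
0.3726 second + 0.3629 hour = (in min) 21.78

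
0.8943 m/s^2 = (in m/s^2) 0.8943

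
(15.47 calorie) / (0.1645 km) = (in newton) 0.3935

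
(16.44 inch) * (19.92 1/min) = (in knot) 0.2695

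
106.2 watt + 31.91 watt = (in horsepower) 0.1852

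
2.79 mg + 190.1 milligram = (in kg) 0.0001929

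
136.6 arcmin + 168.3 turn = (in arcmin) 3.635e+06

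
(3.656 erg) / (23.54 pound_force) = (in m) 3.492e-09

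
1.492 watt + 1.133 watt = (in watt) 2.625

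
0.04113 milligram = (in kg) 4.113e-08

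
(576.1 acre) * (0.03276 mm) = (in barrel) 480.4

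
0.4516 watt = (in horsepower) 0.0006056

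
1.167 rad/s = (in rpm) 11.14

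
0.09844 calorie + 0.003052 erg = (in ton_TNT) 9.844e-11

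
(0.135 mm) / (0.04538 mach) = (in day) 1.011e-10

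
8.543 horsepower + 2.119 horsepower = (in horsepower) 10.66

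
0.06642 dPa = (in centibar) 6.642e-06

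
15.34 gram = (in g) 15.34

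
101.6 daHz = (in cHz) 1.016e+05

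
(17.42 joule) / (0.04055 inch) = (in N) 1.691e+04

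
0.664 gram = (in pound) 0.001464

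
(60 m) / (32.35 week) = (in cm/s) 0.0003067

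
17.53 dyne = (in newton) 0.0001753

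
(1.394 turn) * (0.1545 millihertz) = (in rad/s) 0.001353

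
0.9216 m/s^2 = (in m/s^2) 0.9216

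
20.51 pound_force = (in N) 91.23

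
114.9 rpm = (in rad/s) 12.03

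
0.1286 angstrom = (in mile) 7.991e-15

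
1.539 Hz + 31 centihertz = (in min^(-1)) 110.9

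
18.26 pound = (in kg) 8.283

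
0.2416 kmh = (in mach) 0.0001971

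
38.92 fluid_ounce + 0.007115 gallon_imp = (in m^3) 0.001183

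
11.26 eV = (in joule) 1.804e-18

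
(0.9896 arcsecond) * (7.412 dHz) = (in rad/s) 3.556e-06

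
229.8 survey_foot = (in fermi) 7.004e+16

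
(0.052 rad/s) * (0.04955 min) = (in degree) 8.858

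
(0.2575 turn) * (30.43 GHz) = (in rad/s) 4.923e+10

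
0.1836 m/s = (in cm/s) 18.36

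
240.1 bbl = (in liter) 3.817e+04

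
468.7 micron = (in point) 1.329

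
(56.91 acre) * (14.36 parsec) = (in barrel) 6.419e+23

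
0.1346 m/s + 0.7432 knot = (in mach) 0.001518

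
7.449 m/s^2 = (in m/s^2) 7.449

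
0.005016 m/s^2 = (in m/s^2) 0.005016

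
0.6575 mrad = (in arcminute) 2.26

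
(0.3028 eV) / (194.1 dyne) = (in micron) 2.499e-11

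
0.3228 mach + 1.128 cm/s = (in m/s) 109.9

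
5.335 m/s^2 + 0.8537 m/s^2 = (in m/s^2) 6.189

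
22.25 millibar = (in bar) 0.02225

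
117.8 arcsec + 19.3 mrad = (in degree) 1.139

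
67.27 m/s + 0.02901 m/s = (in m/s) 67.3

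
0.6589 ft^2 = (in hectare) 6.121e-06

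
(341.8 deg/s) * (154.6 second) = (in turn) 146.8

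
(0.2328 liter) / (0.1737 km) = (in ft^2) 1.443e-05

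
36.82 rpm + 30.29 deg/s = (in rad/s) 4.384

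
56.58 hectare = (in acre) 139.8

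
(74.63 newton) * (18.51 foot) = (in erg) 4.211e+09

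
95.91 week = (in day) 671.4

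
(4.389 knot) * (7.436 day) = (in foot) 4.759e+06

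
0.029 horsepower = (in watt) 21.63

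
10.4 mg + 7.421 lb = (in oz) 118.7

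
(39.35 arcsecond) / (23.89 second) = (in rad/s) 7.986e-06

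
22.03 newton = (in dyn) 2.203e+06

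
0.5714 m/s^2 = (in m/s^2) 0.5714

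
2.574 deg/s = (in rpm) 0.429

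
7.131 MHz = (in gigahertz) 0.007131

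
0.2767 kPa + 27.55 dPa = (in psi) 0.04053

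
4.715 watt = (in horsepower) 0.006323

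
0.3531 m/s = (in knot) 0.6864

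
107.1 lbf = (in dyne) 4.764e+07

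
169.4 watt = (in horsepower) 0.2272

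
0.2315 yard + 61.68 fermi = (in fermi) 2.117e+14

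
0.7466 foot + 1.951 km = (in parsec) 6.323e-14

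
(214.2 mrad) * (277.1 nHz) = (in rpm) 5.668e-07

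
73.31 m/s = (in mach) 0.2153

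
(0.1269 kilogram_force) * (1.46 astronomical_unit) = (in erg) 2.718e+18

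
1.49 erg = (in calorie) 3.561e-08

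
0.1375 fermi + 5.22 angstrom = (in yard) 5.709e-10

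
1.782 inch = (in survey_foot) 0.1485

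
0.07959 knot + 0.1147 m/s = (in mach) 0.0004571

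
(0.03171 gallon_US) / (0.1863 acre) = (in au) 1.064e-18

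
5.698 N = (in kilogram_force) 0.581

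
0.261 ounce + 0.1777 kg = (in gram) 185.1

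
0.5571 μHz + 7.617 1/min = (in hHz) 0.00127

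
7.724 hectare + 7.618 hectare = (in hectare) 15.34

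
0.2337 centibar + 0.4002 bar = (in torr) 301.9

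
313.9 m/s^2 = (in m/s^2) 313.9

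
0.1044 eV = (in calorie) 3.998e-21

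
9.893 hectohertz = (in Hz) 989.3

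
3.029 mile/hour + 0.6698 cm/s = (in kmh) 4.899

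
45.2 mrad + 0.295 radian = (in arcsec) 7.017e+04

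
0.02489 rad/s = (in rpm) 0.2377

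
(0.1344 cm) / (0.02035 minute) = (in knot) 0.00214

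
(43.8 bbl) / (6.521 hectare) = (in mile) 6.635e-08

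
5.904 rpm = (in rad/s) 0.6183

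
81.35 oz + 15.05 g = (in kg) 2.321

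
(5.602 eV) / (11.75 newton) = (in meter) 7.639e-20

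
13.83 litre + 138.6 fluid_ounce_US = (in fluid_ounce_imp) 631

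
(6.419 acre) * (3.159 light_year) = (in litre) 7.764e+23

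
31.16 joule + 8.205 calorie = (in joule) 65.49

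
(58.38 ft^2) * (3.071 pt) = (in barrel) 0.03696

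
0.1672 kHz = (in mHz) 1.672e+05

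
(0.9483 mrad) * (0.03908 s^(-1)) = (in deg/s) 0.002123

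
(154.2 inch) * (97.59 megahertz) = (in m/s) 3.822e+08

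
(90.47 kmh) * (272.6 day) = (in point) 1.678e+12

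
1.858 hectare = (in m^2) 1.858e+04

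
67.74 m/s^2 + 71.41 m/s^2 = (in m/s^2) 139.1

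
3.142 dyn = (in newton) 3.142e-05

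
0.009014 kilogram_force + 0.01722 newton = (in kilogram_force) 0.01077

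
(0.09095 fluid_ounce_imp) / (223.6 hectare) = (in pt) 3.276e-09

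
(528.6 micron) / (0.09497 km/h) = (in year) 6.354e-10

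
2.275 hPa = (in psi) 0.033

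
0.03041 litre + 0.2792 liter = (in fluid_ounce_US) 10.47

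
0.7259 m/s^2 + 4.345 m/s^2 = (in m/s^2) 5.071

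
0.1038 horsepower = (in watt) 77.4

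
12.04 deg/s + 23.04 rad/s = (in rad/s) 23.25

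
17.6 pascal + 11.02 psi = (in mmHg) 570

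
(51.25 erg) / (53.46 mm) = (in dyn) 9.587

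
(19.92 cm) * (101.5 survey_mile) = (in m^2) 3.254e+04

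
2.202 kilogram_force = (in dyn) 2.159e+06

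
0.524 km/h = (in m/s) 0.1456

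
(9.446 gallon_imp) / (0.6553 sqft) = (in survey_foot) 2.314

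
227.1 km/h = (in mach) 0.1853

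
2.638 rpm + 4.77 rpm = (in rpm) 7.408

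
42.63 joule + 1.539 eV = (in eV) 2.661e+20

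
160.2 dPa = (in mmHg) 0.1202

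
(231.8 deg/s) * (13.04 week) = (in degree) 1.828e+09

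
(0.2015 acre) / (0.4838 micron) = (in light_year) 1.782e-07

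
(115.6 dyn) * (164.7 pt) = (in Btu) 6.366e-08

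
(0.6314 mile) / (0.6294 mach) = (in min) 0.07902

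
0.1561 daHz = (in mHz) 1561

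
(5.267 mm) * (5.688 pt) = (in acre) 2.612e-09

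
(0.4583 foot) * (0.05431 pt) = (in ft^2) 2.881e-05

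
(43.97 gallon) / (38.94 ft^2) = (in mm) 46.01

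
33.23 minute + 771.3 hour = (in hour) 771.9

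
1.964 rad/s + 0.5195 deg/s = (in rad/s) 1.973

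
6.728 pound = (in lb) 6.728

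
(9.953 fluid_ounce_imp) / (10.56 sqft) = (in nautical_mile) 1.556e-07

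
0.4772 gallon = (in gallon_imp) 0.3974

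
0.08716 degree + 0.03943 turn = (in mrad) 249.3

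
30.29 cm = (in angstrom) 3.029e+09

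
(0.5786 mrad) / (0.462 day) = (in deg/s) 8.305e-07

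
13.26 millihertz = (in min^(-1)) 0.7956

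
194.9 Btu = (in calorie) 4.915e+04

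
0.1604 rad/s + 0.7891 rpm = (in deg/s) 13.92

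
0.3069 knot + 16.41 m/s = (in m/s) 16.57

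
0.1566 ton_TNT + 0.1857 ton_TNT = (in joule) 1.432e+09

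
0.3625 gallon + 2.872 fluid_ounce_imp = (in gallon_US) 0.3841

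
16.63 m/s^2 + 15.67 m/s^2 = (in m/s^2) 32.3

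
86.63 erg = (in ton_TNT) 2.071e-15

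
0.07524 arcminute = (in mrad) 0.02189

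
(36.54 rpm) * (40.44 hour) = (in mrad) 5.571e+08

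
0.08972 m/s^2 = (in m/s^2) 0.08972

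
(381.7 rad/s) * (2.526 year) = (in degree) 1.742e+12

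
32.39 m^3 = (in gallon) 8557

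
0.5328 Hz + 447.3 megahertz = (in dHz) 4.473e+09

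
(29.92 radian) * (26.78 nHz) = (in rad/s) 8.013e-07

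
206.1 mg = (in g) 0.2061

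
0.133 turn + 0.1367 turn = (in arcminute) 5826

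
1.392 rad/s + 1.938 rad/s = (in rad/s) 3.33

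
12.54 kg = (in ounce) 442.3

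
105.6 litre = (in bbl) 0.6642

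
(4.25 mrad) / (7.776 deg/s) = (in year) 9.93e-10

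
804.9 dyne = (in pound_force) 0.001809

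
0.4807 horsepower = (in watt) 358.5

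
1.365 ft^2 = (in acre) 3.134e-05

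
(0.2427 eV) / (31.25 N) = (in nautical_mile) 6.719e-25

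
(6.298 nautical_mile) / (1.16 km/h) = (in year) 0.001148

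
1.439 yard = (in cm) 131.6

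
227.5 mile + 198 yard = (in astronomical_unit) 2.449e-06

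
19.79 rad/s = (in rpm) 189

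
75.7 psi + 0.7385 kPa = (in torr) 3920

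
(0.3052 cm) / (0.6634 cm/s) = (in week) 7.607e-07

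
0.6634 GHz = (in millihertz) 6.634e+11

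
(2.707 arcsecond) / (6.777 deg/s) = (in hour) 3.082e-08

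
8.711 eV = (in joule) 1.396e-18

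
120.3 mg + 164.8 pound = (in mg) 7.475e+07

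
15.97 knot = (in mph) 18.38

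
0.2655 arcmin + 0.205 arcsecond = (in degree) 0.004482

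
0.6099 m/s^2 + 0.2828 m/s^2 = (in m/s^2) 0.8927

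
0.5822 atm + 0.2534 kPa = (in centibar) 59.24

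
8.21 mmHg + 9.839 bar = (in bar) 9.85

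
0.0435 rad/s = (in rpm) 0.4154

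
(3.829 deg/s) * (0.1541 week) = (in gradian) 3.965e+05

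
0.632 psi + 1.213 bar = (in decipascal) 1.257e+06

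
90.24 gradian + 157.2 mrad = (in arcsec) 3.248e+05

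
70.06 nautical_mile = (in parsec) 4.205e-12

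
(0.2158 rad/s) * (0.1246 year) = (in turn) 1.35e+05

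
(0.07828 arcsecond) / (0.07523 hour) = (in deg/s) 8.029e-08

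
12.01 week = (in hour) 2018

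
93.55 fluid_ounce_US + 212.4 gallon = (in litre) 806.8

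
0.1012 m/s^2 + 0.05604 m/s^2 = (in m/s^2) 0.1572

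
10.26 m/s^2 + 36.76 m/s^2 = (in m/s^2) 47.02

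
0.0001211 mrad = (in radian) 1.211e-07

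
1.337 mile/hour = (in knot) 1.162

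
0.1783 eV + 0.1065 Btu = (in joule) 112.4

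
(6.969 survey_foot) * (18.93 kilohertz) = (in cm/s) 4.021e+06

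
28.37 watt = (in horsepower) 0.03804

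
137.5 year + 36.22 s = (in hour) 1.205e+06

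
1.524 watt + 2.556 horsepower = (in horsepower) 2.558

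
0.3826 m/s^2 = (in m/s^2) 0.3826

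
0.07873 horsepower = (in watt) 58.71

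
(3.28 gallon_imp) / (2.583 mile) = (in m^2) 3.587e-06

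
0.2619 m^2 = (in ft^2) 2.819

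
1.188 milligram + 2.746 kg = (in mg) 2.746e+06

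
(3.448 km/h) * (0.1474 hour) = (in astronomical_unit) 3.397e-09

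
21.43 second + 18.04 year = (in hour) 1.58e+05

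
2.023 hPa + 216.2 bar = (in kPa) 2.162e+04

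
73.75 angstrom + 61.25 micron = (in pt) 0.1736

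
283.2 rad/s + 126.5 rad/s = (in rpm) 3912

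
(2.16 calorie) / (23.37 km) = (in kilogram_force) 3.943e-05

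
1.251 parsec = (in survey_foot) 1.266e+17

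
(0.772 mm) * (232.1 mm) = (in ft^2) 0.001929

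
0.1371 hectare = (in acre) 0.3388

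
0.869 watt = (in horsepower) 0.001165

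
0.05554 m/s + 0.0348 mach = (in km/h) 42.86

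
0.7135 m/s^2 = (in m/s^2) 0.7135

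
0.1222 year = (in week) 6.372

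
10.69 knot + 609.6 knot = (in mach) 0.9372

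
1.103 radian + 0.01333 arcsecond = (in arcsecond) 2.275e+05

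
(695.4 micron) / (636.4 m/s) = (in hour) 3.035e-10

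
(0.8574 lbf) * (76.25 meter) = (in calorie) 69.51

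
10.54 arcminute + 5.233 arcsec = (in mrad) 3.091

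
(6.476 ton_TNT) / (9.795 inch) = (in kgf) 1.111e+10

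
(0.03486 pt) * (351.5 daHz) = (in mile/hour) 0.0967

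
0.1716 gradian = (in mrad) 2.695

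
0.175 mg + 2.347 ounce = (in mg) 6.654e+04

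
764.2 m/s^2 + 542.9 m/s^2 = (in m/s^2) 1307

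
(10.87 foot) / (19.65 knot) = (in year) 1.039e-08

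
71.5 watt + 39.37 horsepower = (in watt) 2.943e+04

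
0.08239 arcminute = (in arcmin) 0.08239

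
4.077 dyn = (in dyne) 4.077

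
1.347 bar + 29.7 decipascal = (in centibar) 134.7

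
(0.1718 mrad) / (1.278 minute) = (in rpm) 2.14e-05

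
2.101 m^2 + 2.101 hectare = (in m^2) 2.101e+04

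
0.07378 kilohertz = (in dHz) 737.8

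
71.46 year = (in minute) 3.756e+07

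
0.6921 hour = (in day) 0.02884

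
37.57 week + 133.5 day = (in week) 56.64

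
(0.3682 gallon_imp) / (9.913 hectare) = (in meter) 1.689e-08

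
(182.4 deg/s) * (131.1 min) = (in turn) 3985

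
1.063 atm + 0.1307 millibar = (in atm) 1.063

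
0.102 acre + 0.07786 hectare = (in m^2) 1191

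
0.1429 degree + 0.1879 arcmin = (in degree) 0.146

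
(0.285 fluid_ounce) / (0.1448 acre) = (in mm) 1.438e-05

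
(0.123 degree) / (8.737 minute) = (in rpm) 3.911e-05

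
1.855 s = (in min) 0.03092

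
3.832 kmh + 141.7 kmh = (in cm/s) 4043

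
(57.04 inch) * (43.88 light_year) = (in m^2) 6.015e+17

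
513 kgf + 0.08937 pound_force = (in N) 5031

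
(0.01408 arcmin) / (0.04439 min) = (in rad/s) 1.538e-06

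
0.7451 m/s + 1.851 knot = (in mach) 0.004985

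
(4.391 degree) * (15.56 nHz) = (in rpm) 1.139e-08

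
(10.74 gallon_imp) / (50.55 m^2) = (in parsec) 3.13e-20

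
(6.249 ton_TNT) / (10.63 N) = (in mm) 2.46e+12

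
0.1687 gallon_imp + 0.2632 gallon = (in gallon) 0.4658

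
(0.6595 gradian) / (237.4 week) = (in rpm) 6.89e-10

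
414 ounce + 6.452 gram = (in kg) 11.74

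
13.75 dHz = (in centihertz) 137.5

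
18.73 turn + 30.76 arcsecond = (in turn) 18.73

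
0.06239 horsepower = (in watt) 46.52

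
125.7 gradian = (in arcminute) 6788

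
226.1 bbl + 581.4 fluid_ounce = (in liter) 3.596e+04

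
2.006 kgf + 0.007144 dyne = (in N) 19.67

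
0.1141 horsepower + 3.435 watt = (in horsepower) 0.1187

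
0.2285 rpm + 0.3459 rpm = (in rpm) 0.5744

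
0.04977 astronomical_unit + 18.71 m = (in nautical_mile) 4.02e+06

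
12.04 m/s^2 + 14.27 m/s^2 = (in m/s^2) 26.31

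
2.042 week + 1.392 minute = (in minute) 2.058e+04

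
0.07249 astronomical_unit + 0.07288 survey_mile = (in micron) 1.084e+16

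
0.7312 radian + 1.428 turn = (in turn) 1.544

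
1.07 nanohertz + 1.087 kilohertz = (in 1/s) 1087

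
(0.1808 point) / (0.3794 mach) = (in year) 1.566e-14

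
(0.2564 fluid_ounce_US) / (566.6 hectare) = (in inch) 5.269e-11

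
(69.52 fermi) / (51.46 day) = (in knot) 3.039e-20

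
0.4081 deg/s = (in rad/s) 0.007123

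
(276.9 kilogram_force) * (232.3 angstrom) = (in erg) 630.8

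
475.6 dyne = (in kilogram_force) 0.000485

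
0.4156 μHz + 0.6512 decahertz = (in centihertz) 651.2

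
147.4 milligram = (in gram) 0.1474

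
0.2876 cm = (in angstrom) 2.876e+07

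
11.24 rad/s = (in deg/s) 644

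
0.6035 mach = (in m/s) 205.5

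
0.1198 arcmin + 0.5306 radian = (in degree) 30.4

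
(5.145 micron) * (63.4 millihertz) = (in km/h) 1.174e-06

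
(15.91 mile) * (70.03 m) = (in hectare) 179.3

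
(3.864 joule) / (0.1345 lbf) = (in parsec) 2.093e-16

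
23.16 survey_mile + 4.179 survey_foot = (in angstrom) 3.727e+14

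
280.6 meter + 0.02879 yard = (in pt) 7.955e+05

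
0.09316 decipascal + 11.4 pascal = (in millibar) 0.1141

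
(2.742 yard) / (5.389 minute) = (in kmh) 0.02792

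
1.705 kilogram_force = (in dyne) 1.672e+06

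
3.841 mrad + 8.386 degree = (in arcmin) 516.4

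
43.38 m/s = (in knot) 84.32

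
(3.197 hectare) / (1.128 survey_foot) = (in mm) 9.299e+07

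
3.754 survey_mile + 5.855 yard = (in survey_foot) 1.984e+04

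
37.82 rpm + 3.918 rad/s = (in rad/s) 7.879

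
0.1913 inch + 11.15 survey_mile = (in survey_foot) 5.887e+04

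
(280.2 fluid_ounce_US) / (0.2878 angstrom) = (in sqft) 3.099e+09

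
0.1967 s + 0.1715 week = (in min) 1729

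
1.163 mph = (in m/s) 0.5199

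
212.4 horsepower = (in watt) 1.584e+05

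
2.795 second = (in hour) 0.0007764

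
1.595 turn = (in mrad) 1.002e+04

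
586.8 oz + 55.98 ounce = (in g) 1.822e+04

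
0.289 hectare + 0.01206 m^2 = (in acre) 0.7141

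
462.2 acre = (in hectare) 187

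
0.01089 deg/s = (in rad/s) 0.0001901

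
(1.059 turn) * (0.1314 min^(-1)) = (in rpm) 0.1392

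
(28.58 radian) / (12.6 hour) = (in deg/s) 0.0361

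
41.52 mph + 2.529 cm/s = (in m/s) 18.59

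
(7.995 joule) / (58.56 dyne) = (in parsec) 4.425e-13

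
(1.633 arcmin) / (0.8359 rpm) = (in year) 1.721e-10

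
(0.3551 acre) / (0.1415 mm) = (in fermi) 1.016e+22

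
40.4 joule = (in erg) 4.04e+08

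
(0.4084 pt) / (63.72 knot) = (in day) 5.087e-11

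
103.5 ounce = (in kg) 2.934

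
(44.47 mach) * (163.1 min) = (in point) 4.2e+11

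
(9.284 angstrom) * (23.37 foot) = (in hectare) 6.613e-13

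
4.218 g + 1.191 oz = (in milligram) 3.798e+04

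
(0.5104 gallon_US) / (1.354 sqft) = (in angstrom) 1.536e+08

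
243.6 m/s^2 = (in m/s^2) 243.6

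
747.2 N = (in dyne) 7.472e+07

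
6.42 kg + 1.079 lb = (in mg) 6.909e+06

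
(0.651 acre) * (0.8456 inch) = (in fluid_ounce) 1.913e+06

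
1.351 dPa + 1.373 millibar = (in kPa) 0.1374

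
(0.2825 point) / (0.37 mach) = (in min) 1.318e-08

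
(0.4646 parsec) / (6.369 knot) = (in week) 7.234e+09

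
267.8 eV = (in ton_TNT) 1.025e-26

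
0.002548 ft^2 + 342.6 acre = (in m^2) 1.386e+06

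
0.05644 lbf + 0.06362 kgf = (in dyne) 8.75e+04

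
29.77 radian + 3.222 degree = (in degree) 1709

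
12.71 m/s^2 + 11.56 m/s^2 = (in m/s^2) 24.27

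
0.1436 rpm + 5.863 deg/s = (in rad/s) 0.1174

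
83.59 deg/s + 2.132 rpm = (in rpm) 16.06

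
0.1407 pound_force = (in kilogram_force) 0.06382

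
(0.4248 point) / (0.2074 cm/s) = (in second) 0.07226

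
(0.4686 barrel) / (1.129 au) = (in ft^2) 4.748e-12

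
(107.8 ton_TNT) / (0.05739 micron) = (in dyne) 7.859e+23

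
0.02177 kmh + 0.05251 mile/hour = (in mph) 0.06604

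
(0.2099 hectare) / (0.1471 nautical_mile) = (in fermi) 7.705e+15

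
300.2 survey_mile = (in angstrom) 4.831e+15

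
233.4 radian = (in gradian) 1.486e+04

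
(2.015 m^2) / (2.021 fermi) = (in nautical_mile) 5.384e+11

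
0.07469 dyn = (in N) 7.469e-07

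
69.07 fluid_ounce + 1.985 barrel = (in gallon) 83.91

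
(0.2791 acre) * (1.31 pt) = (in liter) 522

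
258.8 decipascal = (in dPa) 258.8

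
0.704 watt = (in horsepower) 0.0009441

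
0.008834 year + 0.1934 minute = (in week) 0.4606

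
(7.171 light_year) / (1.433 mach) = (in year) 4.409e+06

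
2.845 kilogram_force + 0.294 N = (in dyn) 2.819e+06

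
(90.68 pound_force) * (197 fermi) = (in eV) 4.96e+08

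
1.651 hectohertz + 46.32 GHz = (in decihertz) 4.632e+11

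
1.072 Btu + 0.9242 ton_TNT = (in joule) 3.867e+09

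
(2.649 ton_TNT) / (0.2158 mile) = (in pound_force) 7.174e+06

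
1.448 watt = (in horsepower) 0.001942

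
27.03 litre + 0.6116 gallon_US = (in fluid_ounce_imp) 1033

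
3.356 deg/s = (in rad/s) 0.05857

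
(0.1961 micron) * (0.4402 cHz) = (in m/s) 8.632e-10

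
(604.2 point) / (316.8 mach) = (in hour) 5.489e-10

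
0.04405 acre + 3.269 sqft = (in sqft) 1922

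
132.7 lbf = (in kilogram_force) 60.19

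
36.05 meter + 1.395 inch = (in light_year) 3.814e-15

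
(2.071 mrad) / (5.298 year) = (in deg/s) 7.102e-10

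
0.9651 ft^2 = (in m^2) 0.08966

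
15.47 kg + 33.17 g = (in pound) 34.18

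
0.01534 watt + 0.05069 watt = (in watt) 0.06603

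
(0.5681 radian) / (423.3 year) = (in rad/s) 4.256e-11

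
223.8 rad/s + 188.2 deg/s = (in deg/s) 1.301e+04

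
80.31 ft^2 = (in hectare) 0.0007461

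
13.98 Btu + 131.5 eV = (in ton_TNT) 3.525e-06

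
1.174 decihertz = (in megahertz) 1.174e-07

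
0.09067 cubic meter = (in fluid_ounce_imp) 3191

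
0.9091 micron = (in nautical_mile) 4.909e-10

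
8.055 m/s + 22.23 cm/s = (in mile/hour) 18.52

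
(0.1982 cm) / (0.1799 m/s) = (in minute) 0.0001836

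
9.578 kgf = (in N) 93.93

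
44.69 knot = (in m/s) 22.99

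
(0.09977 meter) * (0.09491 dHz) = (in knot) 0.001841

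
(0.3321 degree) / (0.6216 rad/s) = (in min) 0.0001554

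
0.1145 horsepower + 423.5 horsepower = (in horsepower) 423.6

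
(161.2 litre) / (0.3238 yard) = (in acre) 0.0001345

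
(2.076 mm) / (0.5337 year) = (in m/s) 1.233e-10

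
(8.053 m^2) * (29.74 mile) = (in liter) 3.854e+08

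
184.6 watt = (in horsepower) 0.2476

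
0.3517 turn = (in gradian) 140.7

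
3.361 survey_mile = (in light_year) 5.717e-13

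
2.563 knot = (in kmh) 4.747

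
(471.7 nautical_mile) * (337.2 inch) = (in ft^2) 8.054e+07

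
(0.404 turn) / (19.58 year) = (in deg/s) 2.355e-07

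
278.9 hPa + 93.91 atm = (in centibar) 9543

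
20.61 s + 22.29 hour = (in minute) 1338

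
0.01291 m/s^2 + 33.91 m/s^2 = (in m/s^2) 33.92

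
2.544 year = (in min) 1.337e+06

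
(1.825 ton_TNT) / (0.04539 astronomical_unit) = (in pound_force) 0.2528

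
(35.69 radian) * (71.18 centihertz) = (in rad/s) 25.4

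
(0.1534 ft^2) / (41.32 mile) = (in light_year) 2.265e-23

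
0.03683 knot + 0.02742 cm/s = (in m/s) 0.01922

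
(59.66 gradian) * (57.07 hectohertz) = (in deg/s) 3.064e+05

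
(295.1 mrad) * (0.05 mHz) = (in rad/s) 1.476e-05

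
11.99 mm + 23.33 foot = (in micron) 7.123e+06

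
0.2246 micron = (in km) 2.246e-10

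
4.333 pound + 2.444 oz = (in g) 2035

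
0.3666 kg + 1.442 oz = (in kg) 0.4075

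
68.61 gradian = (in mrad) 1078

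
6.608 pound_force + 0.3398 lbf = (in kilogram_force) 3.151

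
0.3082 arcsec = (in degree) 8.561e-05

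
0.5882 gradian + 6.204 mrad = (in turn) 0.002458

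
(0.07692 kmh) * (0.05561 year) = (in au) 2.505e-07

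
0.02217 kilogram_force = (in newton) 0.2174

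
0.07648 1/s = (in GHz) 7.648e-11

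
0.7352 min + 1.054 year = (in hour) 9233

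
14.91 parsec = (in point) 1.304e+21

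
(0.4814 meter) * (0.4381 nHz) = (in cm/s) 2.109e-08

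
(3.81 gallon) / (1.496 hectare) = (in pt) 0.002733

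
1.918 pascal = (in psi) 0.0002782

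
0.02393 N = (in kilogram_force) 0.00244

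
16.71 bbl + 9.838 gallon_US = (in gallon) 711.7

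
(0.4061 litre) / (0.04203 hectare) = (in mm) 0.0009662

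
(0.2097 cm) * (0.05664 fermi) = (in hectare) 1.188e-23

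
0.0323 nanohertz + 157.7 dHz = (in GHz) 1.577e-08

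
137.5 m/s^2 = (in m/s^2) 137.5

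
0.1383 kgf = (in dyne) 1.356e+05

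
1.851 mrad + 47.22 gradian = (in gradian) 47.34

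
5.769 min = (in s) 346.1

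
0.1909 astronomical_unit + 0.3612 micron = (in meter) 2.856e+10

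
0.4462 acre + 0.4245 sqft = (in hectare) 0.1806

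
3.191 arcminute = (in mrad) 0.9282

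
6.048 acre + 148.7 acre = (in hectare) 62.62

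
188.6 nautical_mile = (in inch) 1.375e+07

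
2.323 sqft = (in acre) 5.333e-05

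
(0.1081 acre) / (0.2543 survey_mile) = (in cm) 106.9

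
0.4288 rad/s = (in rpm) 4.095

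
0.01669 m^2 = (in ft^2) 0.1796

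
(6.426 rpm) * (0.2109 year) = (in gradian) 2.849e+08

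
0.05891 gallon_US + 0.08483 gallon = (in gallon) 0.1437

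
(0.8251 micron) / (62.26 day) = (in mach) 4.505e-16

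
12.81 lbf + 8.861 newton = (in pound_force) 14.8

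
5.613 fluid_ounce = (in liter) 0.166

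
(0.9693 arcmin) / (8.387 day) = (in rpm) 3.716e-09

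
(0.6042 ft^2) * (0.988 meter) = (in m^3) 0.05546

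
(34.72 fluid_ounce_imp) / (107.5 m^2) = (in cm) 0.0009177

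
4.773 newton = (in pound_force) 1.073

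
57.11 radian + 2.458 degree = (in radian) 57.15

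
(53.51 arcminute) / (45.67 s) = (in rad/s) 0.0003408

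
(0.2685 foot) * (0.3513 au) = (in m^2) 4.301e+09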